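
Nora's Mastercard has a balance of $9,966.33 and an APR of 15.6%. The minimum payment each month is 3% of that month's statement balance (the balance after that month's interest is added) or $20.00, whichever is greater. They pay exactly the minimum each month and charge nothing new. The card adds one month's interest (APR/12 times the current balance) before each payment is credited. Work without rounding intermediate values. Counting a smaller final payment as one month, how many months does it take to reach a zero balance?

Monthly rate r = 15.6%/12 = 1.3% = 0.013.
While 3% of the post-interest balance exceeds $20.00, each month B ← (B·(1+r))·(1 − 0.03), i.e. B shrinks by the factor (1+r)·0.97 = 0.98261.
This holds for months 1–155. Entering month 156 the balance is $657.08; 3% of the post-interest balance is now below $20.00, so the flat $20.00 minimum applies from here.
From month 156 a fixed $20.00 at rate r clears $657.08 in 44 more payments. Total: 155 + 44 = 199 months.

199 months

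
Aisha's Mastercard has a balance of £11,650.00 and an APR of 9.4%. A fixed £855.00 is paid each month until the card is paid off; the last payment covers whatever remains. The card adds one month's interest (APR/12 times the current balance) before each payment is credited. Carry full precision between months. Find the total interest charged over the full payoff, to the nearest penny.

Monthly rate r = 9.4%/12 = 0.783333% = 0.00783333.
Payoff takes n = ⌈−ln(1 − rB₀/P)/ln(1+r)⌉ = ⌈14.466⌉ = 15 payments; the last is £398.86.
Total paid = 14·£855.00 + £398.86 = £12,368.86.
Total interest = total paid − principal = £12,368.86 − £11,650.00 = £718.86.

£718.86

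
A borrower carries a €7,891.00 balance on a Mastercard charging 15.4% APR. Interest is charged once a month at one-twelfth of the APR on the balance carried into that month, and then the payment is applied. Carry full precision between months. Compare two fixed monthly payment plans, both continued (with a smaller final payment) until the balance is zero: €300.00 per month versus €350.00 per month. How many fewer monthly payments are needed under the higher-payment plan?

Monthly rate r = 15.4%/12 = 1.28333% = 0.0128333.
At €300.00/mo: n = ⌈−ln(1 − rB₀/P)/ln(1+r)⌉ = 33 payments (last €89.11); total interest = total paid − €7,891.00 = €1,798.11.
At €350.00/mo: 27 payments (last €275.20); total interest €1,484.20.
Payments saved = 33 − 27 = 6.

6 fewer payments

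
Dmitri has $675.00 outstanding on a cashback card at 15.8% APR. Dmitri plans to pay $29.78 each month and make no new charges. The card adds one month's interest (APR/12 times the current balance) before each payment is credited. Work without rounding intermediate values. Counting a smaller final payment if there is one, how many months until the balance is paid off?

28 payments

Monthly rate r = 15.8%/12 = 1.31667% = 0.0131667.
Recurrence: B ← B·(1+r) − $29.78.
Month 1: interest $8.89; balance after payment $654.11.
Month 2: interest $8.61; balance after payment $632.94.
Closed form: n = −ln(1 − rB₀/P)/ln(1+r) = −ln(0.70156)/ln(1.01317) ≈ 27.097, so the balance reaches zero during payment 28.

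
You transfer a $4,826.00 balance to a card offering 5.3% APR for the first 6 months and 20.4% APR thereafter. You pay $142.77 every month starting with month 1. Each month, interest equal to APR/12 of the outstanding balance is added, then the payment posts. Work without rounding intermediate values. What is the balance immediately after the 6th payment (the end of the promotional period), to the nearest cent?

$4,089.18

Promo months 1–6 at r₀ = 5.3%/12 = 0.00441667; months 7+ at r₁ = 20.4%/12 = 0.017.
After month 6: iterate B ← B·(1+r₀) − $142.77 for 6 months → $4,089.18.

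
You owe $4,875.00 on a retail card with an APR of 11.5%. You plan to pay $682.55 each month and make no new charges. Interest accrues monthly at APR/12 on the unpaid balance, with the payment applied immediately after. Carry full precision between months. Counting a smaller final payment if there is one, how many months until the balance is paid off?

8 months

Monthly rate r = 11.5%/12 = 0.958333% = 0.00958333.
Recurrence: B ← B·(1+r) − $682.55.
Month 1: interest $46.72; balance after payment $4,239.17.
Month 2: interest $40.63; balance after payment $3,597.24.
Closed form: n = −ln(1 − rB₀/P)/ln(1+r) = −ln(0.93155)/ln(1.00958) ≈ 7.434, so the balance reaches zero during payment 8.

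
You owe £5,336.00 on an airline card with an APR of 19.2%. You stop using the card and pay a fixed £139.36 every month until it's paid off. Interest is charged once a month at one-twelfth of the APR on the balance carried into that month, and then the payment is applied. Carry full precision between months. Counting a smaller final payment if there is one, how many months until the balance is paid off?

Monthly rate r = 19.2%/12 = 1.6% = 0.016.
Recurrence: B ← B·(1+r) − £139.36.
Month 1: interest £85.38; balance after payment £5,282.02.
Month 2: interest £84.51; balance after payment £5,227.17.
Closed form: n = −ln(1 − rB₀/P)/ln(1+r) = −ln(0.38737)/ln(1.016) ≈ 59.746, so the balance reaches zero during payment 60.

60 payments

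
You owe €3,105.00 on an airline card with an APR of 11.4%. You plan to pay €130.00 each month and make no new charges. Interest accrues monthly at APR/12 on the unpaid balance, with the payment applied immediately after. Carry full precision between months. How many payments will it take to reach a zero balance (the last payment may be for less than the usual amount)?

28 months

Monthly rate r = 11.4%/12 = 0.95% = 0.0095.
Recurrence: B ← B·(1+r) − €130.00.
Month 1: interest €29.50; balance after payment €3,004.50.
Month 2: interest €28.54; balance after payment €2,903.04.
Closed form: n = −ln(1 − rB₀/P)/ln(1+r) = −ln(0.7731)/ln(1.0095) ≈ 27.218, so the balance reaches zero during payment 28.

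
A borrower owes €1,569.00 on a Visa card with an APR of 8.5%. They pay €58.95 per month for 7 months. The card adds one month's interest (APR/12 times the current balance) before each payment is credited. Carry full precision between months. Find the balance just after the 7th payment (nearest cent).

Monthly rate r = 8.5%/12 = 0.708333% = 0.00708333.
Each month: B ← B·(1+r) − €58.95.
Month 1: interest €11.11; balance after payment €1,521.16.
Month 2: interest €10.77; balance after payment €1,472.99.
Month 3: interest €10.43; balance after payment €1,424.47.
Month 4: interest €10.09; balance after payment €1,375.61.
Month 5: interest €9.74; balance after payment €1,326.41.
Month 6: interest €9.40; balance after payment €1,276.85.
Month 7: interest €9.04; balance after payment €1,226.95.

€1,226.95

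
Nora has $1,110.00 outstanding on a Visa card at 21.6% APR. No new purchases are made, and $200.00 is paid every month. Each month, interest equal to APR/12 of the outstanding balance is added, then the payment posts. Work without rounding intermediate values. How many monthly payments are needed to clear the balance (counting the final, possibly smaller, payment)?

Monthly rate r = 21.6%/12 = 1.8% = 0.018.
Recurrence: B ← B·(1+r) − $200.00.
Month 1: interest $19.98; balance after payment $929.98.
Month 2: interest $16.74; balance after payment $746.72.
Month 3: interest $13.44; balance after payment $560.16.
Month 4: interest $10.08; balance after payment $370.24.
Month 5: interest $6.66; balance after payment $176.91.
Month 6: interest $3.18; balance after payment $0.00.

6 payments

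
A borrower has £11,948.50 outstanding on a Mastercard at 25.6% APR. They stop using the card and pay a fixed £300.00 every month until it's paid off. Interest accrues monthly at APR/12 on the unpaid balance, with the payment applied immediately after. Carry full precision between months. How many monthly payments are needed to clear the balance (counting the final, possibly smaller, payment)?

Monthly rate r = 25.6%/12 = 2.13333% = 0.0213333.
Recurrence: B ← B·(1+r) − £300.00.
Month 1: interest £254.90; balance after payment £11,903.40.
Month 2: interest £253.94; balance after payment £11,857.34.
Closed form: n = −ln(1 − rB₀/P)/ln(1+r) = −ln(0.15033)/ln(1.02133) ≈ 89.769, so the balance reaches zero during payment 90.

90 months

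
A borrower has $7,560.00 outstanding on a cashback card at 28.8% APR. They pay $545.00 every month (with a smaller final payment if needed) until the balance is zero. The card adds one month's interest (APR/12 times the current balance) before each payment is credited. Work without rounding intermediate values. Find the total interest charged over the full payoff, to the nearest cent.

$1,743.58

Monthly rate r = 28.8%/12 = 2.4% = 0.024.
Payoff takes n = ⌈−ln(1 − rB₀/P)/ln(1+r)⌉ = ⌈17.070⌉ = 18 payments; the last is $38.58.
Total paid = 17·$545.00 + $38.58 = $9,303.58.
Total interest = total paid − principal = $9,303.58 − $7,560.00 = $1,743.58.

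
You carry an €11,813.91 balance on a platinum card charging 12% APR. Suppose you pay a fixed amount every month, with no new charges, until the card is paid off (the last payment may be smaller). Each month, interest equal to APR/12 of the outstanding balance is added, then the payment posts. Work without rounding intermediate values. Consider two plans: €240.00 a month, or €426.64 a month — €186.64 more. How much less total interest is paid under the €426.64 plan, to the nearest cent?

Monthly rate r = 12%/12 = 1% = 0.01.
At €240.00/mo: n = ⌈−ln(1 − rB₀/P)/ln(1+r)⌉ = 69 payments (last €27.53); total interest = total paid − €11,813.91 = €4,533.62.
At €426.64/mo: 33 payments (last €249.43); total interest €2,088.00.
Interest saved = €4,533.62 − €2,088.00 = €2,445.62.

€2,445.62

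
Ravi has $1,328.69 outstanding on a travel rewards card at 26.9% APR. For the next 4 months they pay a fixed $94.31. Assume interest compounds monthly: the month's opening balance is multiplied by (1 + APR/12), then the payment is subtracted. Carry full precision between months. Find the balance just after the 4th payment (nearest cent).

$1,061.78

Monthly rate r = 26.9%/12 = 2.24167% = 0.0224167.
Each month: B ← B·(1+r) − $94.31.
Month 1: interest $29.78; balance after payment $1,264.16.
Month 2: interest $28.34; balance after payment $1,198.19.
Month 3: interest $26.86; balance after payment $1,130.74.
Month 4: interest $25.35; balance after payment $1,061.78.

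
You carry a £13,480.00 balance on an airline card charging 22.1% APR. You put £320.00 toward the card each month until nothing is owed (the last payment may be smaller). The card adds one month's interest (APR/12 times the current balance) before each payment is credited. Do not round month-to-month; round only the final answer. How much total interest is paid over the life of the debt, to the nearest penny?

£12,739.09

Monthly rate r = 22.1%/12 = 1.84167% = 0.0184167.
Payoff takes n = ⌈−ln(1 − rB₀/P)/ln(1+r)⌉ = ⌈81.934⌉ = 82 payments; the last is £299.09.
Total paid = 81·£320.00 + £299.09 = £26,219.09.
Total interest = total paid − principal = £26,219.09 − £13,480.00 = £12,739.09.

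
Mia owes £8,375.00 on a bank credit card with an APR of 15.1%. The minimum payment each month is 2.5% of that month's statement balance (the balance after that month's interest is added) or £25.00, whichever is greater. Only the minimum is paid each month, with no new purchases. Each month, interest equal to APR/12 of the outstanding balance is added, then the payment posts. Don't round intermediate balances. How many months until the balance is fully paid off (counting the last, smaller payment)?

222 months

Monthly rate r = 15.1%/12 = 1.25833% = 0.0125833.
While 2.5% of the post-interest balance exceeds £25.00, each month B ← (B·(1+r))·(1 − 0.025), i.e. B shrinks by the factor (1+r)·0.975 = 0.98727.
This holds for months 1–167. Entering month 168 the balance is £985.59; 2.5% of the post-interest balance is now below £25.00, so the flat £25.00 minimum applies from here.
From month 168 a fixed £25.00 at rate r clears £985.59 in 55 more payments. Total: 167 + 55 = 222 months.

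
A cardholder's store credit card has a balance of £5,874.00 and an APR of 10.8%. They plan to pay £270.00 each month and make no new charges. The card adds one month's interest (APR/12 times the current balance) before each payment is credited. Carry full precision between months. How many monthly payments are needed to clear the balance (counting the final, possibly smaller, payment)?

Monthly rate r = 10.8%/12 = 0.9% = 0.009.
Recurrence: B ← B·(1+r) − £270.00.
Month 1: interest £52.87; balance after payment £5,656.87.
Month 2: interest £50.91; balance after payment £5,437.78.
Closed form: n = −ln(1 − rB₀/P)/ln(1+r) = −ln(0.8042)/ln(1.009) ≈ 24.321, so the balance reaches zero during payment 25.

25 payments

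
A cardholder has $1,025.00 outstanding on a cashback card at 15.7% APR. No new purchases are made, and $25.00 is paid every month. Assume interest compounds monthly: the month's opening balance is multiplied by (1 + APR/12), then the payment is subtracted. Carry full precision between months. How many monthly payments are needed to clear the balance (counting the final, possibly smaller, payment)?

60 payments

Monthly rate r = 15.7%/12 = 1.30833% = 0.0130833.
Recurrence: B ← B·(1+r) − $25.00.
Month 1: interest $13.41; balance after payment $1,013.41.
Month 2: interest $13.26; balance after payment $1,001.67.
Closed form: n = −ln(1 − rB₀/P)/ln(1+r) = −ln(0.46358)/ln(1.01308) ≈ 59.143, so the balance reaches zero during payment 60.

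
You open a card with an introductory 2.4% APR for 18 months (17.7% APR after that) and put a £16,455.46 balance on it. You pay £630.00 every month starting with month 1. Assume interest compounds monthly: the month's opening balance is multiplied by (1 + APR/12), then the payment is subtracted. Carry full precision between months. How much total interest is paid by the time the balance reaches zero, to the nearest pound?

Promo months 1–18 at r₀ = 2.4%/12 = 0.002; months 19+ at r₁ = 17.7%/12 = 0.01475.
After month 18: iterate B ← B·(1+r₀) − £630.00 for 18 months → £5,523.18.
Then at r₁ with £630.00/mo: n₂ = −ln(1 − r₁·B/P)/ln(1+r₁) ≈ 9.46 → 10 more payments.
Total paid = 27·£630.00 + £289.07 = £17,299.07; interest = £17,299.07 − £16,455.46 = £843.61.

£844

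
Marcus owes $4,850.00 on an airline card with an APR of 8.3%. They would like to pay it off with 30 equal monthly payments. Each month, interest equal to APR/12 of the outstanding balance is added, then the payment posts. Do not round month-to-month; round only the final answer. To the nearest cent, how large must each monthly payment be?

Monthly rate r = 8.3%/12 = 0.691667% = 0.00691667.
Level-payment amortization: P = B₀·r / (1 − (1+r)^(−n)) = 4850.00·0.00691667 / (1 − 1.00692^(−30)).
Denominator 1 − (1+r)^(−30) = 0.186806091.
P = 33.5458 / 0.186806091 ≈ 179.58.

$179.58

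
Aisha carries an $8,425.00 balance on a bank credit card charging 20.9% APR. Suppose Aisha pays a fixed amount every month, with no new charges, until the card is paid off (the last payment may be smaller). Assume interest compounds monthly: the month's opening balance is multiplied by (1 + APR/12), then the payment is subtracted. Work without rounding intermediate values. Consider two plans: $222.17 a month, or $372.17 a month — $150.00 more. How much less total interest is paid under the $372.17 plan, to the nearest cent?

Monthly rate r = 20.9%/12 = 1.74167% = 0.0174167.
At $222.17/mo: n = ⌈−ln(1 − rB₀/P)/ln(1+r)⌉ = 63 payments (last $124.50); total interest = total paid − $8,425.00 = $5,474.04.
At $372.17/mo: 30 payments (last $12.72); total interest $2,380.65.
Interest saved = $5,474.04 − $2,380.65 = $3,093.39.

$3,093.39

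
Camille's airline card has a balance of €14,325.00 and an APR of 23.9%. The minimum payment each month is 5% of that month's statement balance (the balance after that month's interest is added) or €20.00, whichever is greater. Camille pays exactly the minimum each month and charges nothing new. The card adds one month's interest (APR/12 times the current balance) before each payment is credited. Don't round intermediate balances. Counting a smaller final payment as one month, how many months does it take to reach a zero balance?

Monthly rate r = 23.9%/12 = 1.99167% = 0.0199167.
While 5% of the post-interest balance exceeds €20.00, each month B ← (B·(1+r))·(1 − 0.05), i.e. B shrinks by the factor (1+r)·0.95 = 0.96892.
This holds for months 1–114. Entering month 115 the balance is €391.71; 5% of the post-interest balance is now below €20.00, so the flat €20.00 minimum applies from here.
From month 115 a fixed €20.00 at rate r clears €391.71 in 26 more payments. Total: 114 + 26 = 140 months.

140 months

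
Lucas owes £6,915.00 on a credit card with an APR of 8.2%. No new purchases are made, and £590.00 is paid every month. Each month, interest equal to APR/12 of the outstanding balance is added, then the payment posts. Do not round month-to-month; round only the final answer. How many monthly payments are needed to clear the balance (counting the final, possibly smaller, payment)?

Monthly rate r = 8.2%/12 = 0.683333% = 0.00683333.
Recurrence: B ← B·(1+r) − £590.00.
Month 1: interest £47.25; balance after payment £6,372.25.
Month 2: interest £43.54; balance after payment £5,825.80.
Closed form: n = −ln(1 − rB₀/P)/ln(1+r) = −ln(0.91991)/ln(1.00683) ≈ 12.258, so the balance reaches zero during payment 13.

13 payments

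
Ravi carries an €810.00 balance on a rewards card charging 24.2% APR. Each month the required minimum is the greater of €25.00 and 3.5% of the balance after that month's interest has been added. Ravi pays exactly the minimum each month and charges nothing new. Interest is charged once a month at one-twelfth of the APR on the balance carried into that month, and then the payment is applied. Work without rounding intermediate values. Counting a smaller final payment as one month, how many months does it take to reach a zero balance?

Monthly rate r = 24.2%/12 = 2.01667% = 0.0201667.
While 3.5% of the post-interest balance exceeds €25.00, each month B ← (B·(1+r))·(1 − 0.035), i.e. B shrinks by the factor (1+r)·0.965 = 0.98446.
This holds for months 1–10. Entering month 11 the balance is €692.58; 3.5% of the post-interest balance is now below €25.00, so the flat €25.00 minimum applies from here.
From month 11 a fixed €25.00 at rate r clears €692.58 in 41 more payments. Total: 10 + 41 = 51 months.

51 months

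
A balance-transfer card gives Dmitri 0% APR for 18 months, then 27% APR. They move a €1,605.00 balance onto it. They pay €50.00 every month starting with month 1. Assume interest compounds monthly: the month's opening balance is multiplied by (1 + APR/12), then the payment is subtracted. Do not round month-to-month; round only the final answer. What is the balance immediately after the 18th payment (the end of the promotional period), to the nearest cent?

Promo months 1–18 at r₀ = 0%/12 = 0; months 19+ at r₁ = 27%/12 = 0.0225.
After month 18 (no interest yet): B = €1,605.00 − 18·€50.00 = €705.00.

€705.00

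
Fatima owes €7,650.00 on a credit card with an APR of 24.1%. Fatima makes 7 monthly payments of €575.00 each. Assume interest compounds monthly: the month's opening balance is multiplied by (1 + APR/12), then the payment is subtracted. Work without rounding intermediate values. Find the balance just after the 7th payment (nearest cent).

Monthly rate r = 24.1%/12 = 2.00833% = 0.0200833.
Each month: B ← B·(1+r) − €575.00.
Month 1: interest €153.64; balance after payment €7,228.64.
Month 2: interest €145.18; balance after payment €6,798.81.
Month 3: interest €136.54; balance after payment €6,360.36.
Month 4: interest €127.74; balance after payment €5,913.09.
Month 5: interest €118.75; balance after payment €5,456.85.
Month 6: interest €109.59; balance after payment €4,991.44.
Month 7: interest €100.24; balance after payment €4,516.68.

€4,516.68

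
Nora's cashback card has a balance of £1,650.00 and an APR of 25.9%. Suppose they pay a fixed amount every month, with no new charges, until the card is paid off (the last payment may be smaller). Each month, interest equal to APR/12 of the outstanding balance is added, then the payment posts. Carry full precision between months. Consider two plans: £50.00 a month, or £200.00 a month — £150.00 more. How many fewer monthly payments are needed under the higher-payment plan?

Monthly rate r = 25.9%/12 = 2.15833% = 0.0215833.
At £50.00/mo: n = ⌈−ln(1 − rB₀/P)/ln(1+r)⌉ = 59 payments (last £16.86); total interest = total paid − £1,650.00 = £1,266.86.
At £200.00/mo: 10 payments (last £36.92); total interest £186.92.
Payments saved = 59 − 10 = 49.

49 fewer payments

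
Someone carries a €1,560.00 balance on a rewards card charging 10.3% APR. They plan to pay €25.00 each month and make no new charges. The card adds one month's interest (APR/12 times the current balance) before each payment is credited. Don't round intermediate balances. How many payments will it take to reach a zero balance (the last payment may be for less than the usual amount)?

Monthly rate r = 10.3%/12 = 0.858333% = 0.00858333.
Recurrence: B ← B·(1+r) − €25.00.
Month 1: interest €13.39; balance after payment €1,548.39.
Month 2: interest €13.29; balance after payment €1,536.68.
Closed form: n = −ln(1 − rB₀/P)/ln(1+r) = −ln(0.4644)/ln(1.00858) ≈ 89.743, so the balance reaches zero during payment 90.

90 months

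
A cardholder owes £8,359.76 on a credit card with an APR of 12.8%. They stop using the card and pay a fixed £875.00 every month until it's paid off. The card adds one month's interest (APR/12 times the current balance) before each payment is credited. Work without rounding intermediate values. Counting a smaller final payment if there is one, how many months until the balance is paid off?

11 months

Monthly rate r = 12.8%/12 = 1.06667% = 0.0106667.
Recurrence: B ← B·(1+r) − £875.00.
Month 1: interest £89.17; balance after payment £7,573.93.
Month 2: interest £80.79; balance after payment £6,779.72.
Closed form: n = −ln(1 − rB₀/P)/ln(1+r) = −ln(0.89809)/ln(1.01067) ≈ 10.130, so the balance reaches zero during payment 11.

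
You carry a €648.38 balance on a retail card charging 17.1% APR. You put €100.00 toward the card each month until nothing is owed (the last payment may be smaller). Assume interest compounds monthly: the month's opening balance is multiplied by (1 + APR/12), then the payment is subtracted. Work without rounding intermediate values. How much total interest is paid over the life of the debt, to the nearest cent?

€36.86

Monthly rate r = 17.1%/12 = 1.425% = 0.01425.
Payoff takes n = ⌈−ln(1 − rB₀/P)/ln(1+r)⌉ = ⌈6.852⌉ = 7 payments; the last is €85.24.
Total paid = 6·€100.00 + €85.24 = €685.24.
Total interest = total paid − principal = €685.24 − €648.38 = €36.86.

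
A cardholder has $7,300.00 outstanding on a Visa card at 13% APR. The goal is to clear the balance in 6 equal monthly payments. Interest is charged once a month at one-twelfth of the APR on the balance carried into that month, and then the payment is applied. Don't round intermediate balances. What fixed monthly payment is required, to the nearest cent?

$1,263.21

Monthly rate r = 13%/12 = 1.08333% = 0.0108333.
Level-payment amortization: P = B₀·r / (1 − (1+r)^(−n)) = 7300.00·0.0108333 / (1 − 1.01083^(−6)).
Denominator 1 − (1+r)^(−6) = 0.0626049171.
P = 79.0833 / 0.0626049171 ≈ 1263.21.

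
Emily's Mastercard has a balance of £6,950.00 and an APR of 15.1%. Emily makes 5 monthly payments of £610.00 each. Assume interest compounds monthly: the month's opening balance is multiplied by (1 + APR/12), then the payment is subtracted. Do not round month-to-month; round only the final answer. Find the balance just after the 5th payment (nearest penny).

£4,270.68

Monthly rate r = 15.1%/12 = 1.25833% = 0.0125833.
Each month: B ← B·(1+r) − £610.00.
Month 1: interest £87.45; balance after payment £6,427.45.
Month 2: interest £80.88; balance after payment £5,898.33.
Month 3: interest £74.22; balance after payment £5,362.55.
Month 4: interest £67.48; balance after payment £4,820.03.
Month 5: interest £60.65; balance after payment £4,270.68.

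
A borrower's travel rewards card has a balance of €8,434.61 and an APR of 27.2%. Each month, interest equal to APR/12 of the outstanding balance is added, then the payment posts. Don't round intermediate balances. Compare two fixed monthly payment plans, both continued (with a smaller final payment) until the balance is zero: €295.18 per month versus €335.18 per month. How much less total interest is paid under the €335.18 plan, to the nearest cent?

Monthly rate r = 27.2%/12 = 2.26667% = 0.0226667.
At €295.18/mo: n = ⌈−ln(1 − rB₀/P)/ln(1+r)⌉ = 47 payments (last €161.65); total interest = total paid − €8,434.61 = €5,305.32.
At €335.18/mo: 38 payments (last €233.82); total interest €4,200.87.
Interest saved = €5,305.32 − €4,200.87 = €1,104.45.

€1,104.45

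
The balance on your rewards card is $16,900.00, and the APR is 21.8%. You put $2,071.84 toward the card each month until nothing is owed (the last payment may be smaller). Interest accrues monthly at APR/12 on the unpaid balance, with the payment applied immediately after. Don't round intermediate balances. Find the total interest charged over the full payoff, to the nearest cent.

$1,558.67

Monthly rate r = 21.8%/12 = 1.81667% = 0.0181667.
Payoff takes n = ⌈−ln(1 − rB₀/P)/ln(1+r)⌉ = ⌈8.909⌉ = 9 payments; the last is $1,883.95.
Total paid = 8·$2,071.84 + $1,883.95 = $18,458.67.
Total interest = total paid − principal = $18,458.67 − $16,900.00 = $1,558.67.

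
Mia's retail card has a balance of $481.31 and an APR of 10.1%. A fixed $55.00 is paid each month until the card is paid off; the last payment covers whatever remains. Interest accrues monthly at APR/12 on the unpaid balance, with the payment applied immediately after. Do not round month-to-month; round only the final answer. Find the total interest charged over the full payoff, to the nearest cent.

Monthly rate r = 10.1%/12 = 0.841667% = 0.00841667.
Payoff takes n = ⌈−ln(1 − rB₀/P)/ln(1+r)⌉ = ⌈9.128⌉ = 10 payments; the last is $7.08.
Total paid = 9·$55.00 + $7.08 = $502.08.
Total interest = total paid − principal = $502.08 − $481.31 = $20.77.

$20.77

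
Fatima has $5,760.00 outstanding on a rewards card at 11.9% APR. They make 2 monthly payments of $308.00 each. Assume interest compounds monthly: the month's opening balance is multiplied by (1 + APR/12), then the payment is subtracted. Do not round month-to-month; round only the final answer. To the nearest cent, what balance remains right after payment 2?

Monthly rate r = 11.9%/12 = 0.991667% = 0.00991667.
Each month: B ← B·(1+r) − $308.00.
Month 1: interest $57.12; balance after payment $5,509.12.
Month 2: interest $54.63; balance after payment $5,255.75.

$5,255.75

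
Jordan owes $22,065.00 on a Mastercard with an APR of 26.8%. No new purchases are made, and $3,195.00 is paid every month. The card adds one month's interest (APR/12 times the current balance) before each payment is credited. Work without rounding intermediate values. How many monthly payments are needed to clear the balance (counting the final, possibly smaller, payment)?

8 months

Monthly rate r = 26.8%/12 = 2.23333% = 0.0223333.
Recurrence: B ← B·(1+r) − $3,195.00.
Month 1: interest $492.79; balance after payment $19,362.78.
Month 2: interest $432.44; balance after payment $16,600.22.
Closed form: n = −ln(1 − rB₀/P)/ln(1+r) = −ln(0.84576)/ln(1.02233) ≈ 7.584, so the balance reaches zero during payment 8.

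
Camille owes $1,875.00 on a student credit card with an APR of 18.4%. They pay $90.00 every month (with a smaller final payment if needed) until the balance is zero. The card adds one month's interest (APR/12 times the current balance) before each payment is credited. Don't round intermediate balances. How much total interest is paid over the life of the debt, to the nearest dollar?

$401

Monthly rate r = 18.4%/12 = 1.53333% = 0.0153333.
Payoff takes n = ⌈−ln(1 − rB₀/P)/ln(1+r)⌉ = ⌈25.291⌉ = 26 payments; the last is $26.29.
Total paid = 25·$90.00 + $26.29 = $2,276.29.
Total interest = total paid − principal = $2,276.29 − $1,875.00 = $401.29.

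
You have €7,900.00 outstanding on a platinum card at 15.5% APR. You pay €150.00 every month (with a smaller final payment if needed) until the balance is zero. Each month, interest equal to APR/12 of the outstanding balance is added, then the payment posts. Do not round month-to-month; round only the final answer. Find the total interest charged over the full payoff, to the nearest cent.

€5,427.69

Monthly rate r = 15.5%/12 = 1.29167% = 0.0129167.
Payoff takes n = ⌈−ln(1 − rB₀/P)/ln(1+r)⌉ = ⌈88.850⌉ = 89 payments; the last is €127.69.
Total paid = 88·€150.00 + €127.69 = €13,327.69.
Total interest = total paid − principal = €13,327.69 − €7,900.00 = €5,427.69.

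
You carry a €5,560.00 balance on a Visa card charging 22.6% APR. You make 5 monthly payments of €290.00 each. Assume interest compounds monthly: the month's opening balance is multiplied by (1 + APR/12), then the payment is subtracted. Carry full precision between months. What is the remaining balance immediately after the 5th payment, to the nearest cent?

Monthly rate r = 22.6%/12 = 1.88333% = 0.0188333.
Each month: B ← B·(1+r) − €290.00.
Month 1: interest €104.71; balance after payment €5,374.71.
Month 2: interest €101.22; balance after payment €5,185.94.
Month 3: interest €97.67; balance after payment €4,993.61.
Month 4: interest €94.05; balance after payment €4,797.65.
Month 5: interest €90.36; balance after payment €4,598.01.

€4,598.01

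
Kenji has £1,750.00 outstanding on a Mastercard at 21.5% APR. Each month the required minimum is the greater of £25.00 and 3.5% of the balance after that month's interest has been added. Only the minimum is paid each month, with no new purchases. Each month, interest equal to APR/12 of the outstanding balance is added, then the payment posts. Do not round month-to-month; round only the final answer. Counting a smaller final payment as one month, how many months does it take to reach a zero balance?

91 months

Monthly rate r = 21.5%/12 = 1.79167% = 0.0179167.
While 3.5% of the post-interest balance exceeds £25.00, each month B ← (B·(1+r))·(1 − 0.035), i.e. B shrinks by the factor (1+r)·0.965 = 0.98229.
This holds for months 1–52. Entering month 53 the balance is £691.03; 3.5% of the post-interest balance is now below £25.00, so the flat £25.00 minimum applies from here.
From month 53 a fixed £25.00 at rate r clears £691.03 in 39 more payments. Total: 52 + 39 = 91 months.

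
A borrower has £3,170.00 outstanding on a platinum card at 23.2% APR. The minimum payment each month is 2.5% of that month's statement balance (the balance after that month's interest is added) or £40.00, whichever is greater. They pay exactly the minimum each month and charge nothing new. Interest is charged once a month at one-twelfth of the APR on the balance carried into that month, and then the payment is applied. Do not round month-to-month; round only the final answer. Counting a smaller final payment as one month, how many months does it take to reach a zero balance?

189 months

Monthly rate r = 23.2%/12 = 1.93333% = 0.0193333.
While 2.5% of the post-interest balance exceeds £40.00, each month B ← (B·(1+r))·(1 − 0.025), i.e. B shrinks by the factor (1+r)·0.975 = 0.99385.
This holds for months 1–114. Entering month 115 the balance is £1,569.04; 2.5% of the post-interest balance is now below £40.00, so the flat £40.00 minimum applies from here.
From month 115 a fixed £40.00 at rate r clears £1,569.04 in 75 more payments. Total: 114 + 75 = 189 months.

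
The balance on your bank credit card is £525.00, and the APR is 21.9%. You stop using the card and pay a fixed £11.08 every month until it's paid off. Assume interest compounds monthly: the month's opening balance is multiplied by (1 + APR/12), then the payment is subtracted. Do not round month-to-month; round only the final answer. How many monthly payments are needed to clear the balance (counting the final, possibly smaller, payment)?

111 payments

Monthly rate r = 21.9%/12 = 1.825% = 0.01825.
Recurrence: B ← B·(1+r) − £11.08.
Month 1: interest £9.58; balance after payment £523.50.
Month 2: interest £9.55; balance after payment £521.98.
Closed form: n = −ln(1 − rB₀/P)/ln(1+r) = −ln(0.13527)/ln(1.01825) ≈ 110.614, so the balance reaches zero during payment 111.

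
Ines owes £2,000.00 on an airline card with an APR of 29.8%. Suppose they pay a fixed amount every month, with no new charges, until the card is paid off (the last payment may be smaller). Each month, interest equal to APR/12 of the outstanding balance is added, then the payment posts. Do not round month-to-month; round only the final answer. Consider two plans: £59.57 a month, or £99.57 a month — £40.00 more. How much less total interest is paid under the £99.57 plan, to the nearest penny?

Monthly rate r = 29.8%/12 = 2.48333% = 0.0248333.
At £59.57/mo: n = ⌈−ln(1 − rB₀/P)/ln(1+r)⌉ = 74 payments (last £8.81); total interest = total paid − £2,000.00 = £2,357.42.
At £99.57/mo: 29 payments (last £16.13); total interest £804.09.
Interest saved = £2,357.42 − £804.09 = £1,553.33.

£1,553.33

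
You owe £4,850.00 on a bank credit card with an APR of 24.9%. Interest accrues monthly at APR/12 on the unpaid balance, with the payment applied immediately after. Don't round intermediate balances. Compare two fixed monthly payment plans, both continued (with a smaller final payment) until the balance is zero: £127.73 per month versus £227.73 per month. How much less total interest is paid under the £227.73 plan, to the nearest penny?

£3,176.54

Monthly rate r = 24.9%/12 = 2.075% = 0.02075.
At £127.73/mo: n = ⌈−ln(1 − rB₀/P)/ln(1+r)⌉ = 76 payments (last £64.62); total interest = total paid − £4,850.00 = £4,794.37.
At £227.73/mo: 29 payments (last £91.39); total interest £1,617.83.
Interest saved = £4,794.37 − £1,617.83 = £3,176.54.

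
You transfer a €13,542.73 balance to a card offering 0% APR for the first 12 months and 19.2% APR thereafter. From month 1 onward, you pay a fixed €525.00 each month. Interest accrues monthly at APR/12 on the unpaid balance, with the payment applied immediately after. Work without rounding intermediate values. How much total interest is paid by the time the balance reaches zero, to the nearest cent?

€1,006.81

Promo months 1–12 at r₀ = 0%/12 = 0; months 13+ at r₁ = 19.2%/12 = 0.016.
After month 12 (no interest yet): B = €13,542.73 − 12·€525.00 = €7,242.73.
Then at r₁ with €525.00/mo: n₂ = −ln(1 − r₁·B/P)/ln(1+r₁) ≈ 15.71 → 16 more payments.
Total paid = 27·€525.00 + €374.54 = €14,549.54; interest = €14,549.54 − €13,542.73 = €1,006.81.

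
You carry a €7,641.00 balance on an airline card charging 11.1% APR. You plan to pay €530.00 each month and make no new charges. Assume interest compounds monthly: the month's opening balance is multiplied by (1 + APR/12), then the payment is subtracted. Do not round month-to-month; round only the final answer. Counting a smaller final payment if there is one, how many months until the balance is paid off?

16 payments

Monthly rate r = 11.1%/12 = 0.925% = 0.00925.
Recurrence: B ← B·(1+r) − €530.00.
Month 1: interest €70.68; balance after payment €7,181.68.
Month 2: interest €66.43; balance after payment €6,718.11.
Closed form: n = −ln(1 − rB₀/P)/ln(1+r) = −ln(0.86664)/ln(1.00925) ≈ 15.545, so the balance reaches zero during payment 16.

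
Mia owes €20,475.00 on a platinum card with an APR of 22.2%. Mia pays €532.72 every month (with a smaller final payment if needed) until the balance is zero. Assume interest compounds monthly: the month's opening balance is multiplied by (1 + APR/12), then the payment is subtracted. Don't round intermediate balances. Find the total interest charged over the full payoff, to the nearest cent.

€15,604.95

Monthly rate r = 22.2%/12 = 1.85% = 0.0185.
Payoff takes n = ⌈−ln(1 − rB₀/P)/ln(1+r)⌉ = ⌈67.726⌉ = 68 payments; the last is €387.71.
Total paid = 67·€532.72 + €387.71 = €36,079.95.
Total interest = total paid − principal = €36,079.95 − €20,475.00 = €15,604.95.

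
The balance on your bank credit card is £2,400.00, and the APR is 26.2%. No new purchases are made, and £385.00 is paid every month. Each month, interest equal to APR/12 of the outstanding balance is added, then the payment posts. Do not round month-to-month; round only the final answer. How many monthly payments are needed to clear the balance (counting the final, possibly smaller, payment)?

7 months

Monthly rate r = 26.2%/12 = 2.18333% = 0.0218333.
Recurrence: B ← B·(1+r) − £385.00.
Month 1: interest £52.40; balance after payment £2,067.40.
Month 2: interest £45.14; balance after payment £1,727.54.
Closed form: n = −ln(1 − rB₀/P)/ln(1+r) = −ln(0.8639)/ln(1.02183) ≈ 6.774, so the balance reaches zero during payment 7.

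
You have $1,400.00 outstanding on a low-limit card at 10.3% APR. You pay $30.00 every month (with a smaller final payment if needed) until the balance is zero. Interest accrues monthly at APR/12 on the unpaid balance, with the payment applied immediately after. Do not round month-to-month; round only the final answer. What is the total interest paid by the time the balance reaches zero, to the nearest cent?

Monthly rate r = 10.3%/12 = 0.858333% = 0.00858333.
Payoff takes n = ⌈−ln(1 − rB₀/P)/ln(1+r)⌉ = ⌈59.877⌉ = 60 payments; the last is $26.33.
Total paid = 59·$30.00 + $26.33 = $1,796.33.
Total interest = total paid − principal = $1,796.33 − $1,400.00 = $396.33.

$396.33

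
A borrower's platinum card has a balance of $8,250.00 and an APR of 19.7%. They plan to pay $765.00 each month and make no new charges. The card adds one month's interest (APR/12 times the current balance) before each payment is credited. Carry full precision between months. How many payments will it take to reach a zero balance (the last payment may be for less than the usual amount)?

Monthly rate r = 19.7%/12 = 1.64167% = 0.0164167.
Recurrence: B ← B·(1+r) − $765.00.
Month 1: interest $135.44; balance after payment $7,620.44.
Month 2: interest $125.10; balance after payment $6,980.54.
Closed form: n = −ln(1 − rB₀/P)/ln(1+r) = −ln(0.82296)/ln(1.01642) ≈ 11.966, so the balance reaches zero during payment 12.

12 payments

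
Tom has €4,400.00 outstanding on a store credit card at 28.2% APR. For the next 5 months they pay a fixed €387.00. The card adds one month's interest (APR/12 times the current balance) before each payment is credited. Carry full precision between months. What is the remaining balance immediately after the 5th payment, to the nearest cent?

€2,913.77

Monthly rate r = 28.2%/12 = 2.35% = 0.0235.
Each month: B ← B·(1+r) − €387.00.
Month 1: interest €103.40; balance after payment €4,116.40.
Month 2: interest €96.74; balance after payment €3,826.14.
Month 3: interest €89.91; balance after payment €3,529.05.
Month 4: interest €82.93; balance after payment €3,224.98.
Month 5: interest €75.79; balance after payment €2,913.77.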